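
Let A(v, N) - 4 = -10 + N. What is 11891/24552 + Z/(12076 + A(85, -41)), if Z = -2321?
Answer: 7822877/26848728 ≈ 0.29137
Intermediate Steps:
A(v, N) = -6 + N (A(v, N) = 4 + (-10 + N) = -6 + N)
11891/24552 + Z/(12076 + A(85, -41)) = 11891/24552 - 2321/(12076 + (-6 - 41)) = 11891*(1/24552) - 2321/(12076 - 47) = 1081/2232 - 2321/12029 = 7822877/26848728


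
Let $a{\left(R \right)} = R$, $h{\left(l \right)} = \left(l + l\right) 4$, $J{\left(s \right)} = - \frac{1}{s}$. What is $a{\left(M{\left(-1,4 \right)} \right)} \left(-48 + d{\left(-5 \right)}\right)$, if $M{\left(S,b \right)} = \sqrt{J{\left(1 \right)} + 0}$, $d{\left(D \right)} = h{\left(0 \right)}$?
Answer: $- 48 i \approx - 48.0 i$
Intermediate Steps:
$h{\left(l \right)} = 8 l$ ($h{\left(l \right)} = 2 l 4 = 8 l$)
$d{\left(D \right)} = 0$ ($d{\left(D \right)} = 8 \cdot 0 = 0$)
$M{\left(S,b \right)} = i$ ($M{\left(S,b \right)} = \sqrt{- 1^{-1} + 0} = \sqrt{\left(-1\right) 1 + 0} = \sqrt{-1 + 0} = \sqrt{-1} = i$)
$a{\left(M{\left(-1,4 \right)} \right)} \left(-48 + d{\left(-5 \right)}\right) = i \left(-48 + 0\right) = i \left(-48\right) = - 48 i$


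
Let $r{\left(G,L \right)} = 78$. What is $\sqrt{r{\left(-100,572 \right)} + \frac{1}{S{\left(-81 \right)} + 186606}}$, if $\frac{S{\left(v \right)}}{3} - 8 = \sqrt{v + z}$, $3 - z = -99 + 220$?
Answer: $\sqrt{78 + \frac{1}{186630 + 3 i \sqrt{199}}} \approx 8.8318 - 6.0 \cdot 10^{-11} i$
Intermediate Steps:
$z = -118$ ($z = 3 - \left(-99 + 220\right) = 3 - 121 = -118$)
$S{\left(v \right)} = 24 + 3 \sqrt{-118 + v}$ ($S{\left(v \right)} = 24 + 3 \sqrt{v - 118} = 24 + 3 \sqrt{-118 + v}$)
$\sqrt{r{\left(-100,572 \right)} + \frac{1}{S{\left(-81 \right)} + 186606}} = \sqrt{78 + \frac{1}{\left(24 + 3 \sqrt{-118 - 81}\right) + 186606}} = \sqrt{78 + \frac{1}{\left(24 + 3 \sqrt{-199}\right) + 186606}} = \sqrt{78 + \frac{1}{\left(24 + 3 i \sqrt{199}\right) + 186606}} = \sqrt{78 + \frac{1}{186630 + 3 i \sqrt{199}}}$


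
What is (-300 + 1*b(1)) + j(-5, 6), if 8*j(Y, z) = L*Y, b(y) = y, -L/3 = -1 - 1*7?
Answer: -314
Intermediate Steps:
L = 24 (L = -3*(-1 - 1*7) = -3*(-1 - 7) = -3*(-8) = 24)
j(Y, z) = 3*Y (j(Y, z) = (24*Y)/8 = 3*Y)
(-300 + 1*b(1)) + j(-5, 6) = (-300 + 1*1) + 3*(-5) = (-300 + 1) - 15 = -299 - 15 = -314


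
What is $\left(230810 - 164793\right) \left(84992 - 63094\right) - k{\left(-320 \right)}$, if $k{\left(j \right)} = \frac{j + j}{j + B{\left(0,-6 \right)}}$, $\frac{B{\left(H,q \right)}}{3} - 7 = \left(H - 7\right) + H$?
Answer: $1445640264$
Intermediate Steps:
$B{\left(H,q \right)} = 6 H$ ($B{\left(H,q \right)} = 21 + 3 \left(\left(H - 7\right) + H\right) = 21 + 3 \left(\left(-7 + H\right) + H\right) = 21 + 3 \left(-7 + 2 H\right) = 21 + \left(-21 + 6 H\right) = 6 H$)
$k{\left(j \right)} = 2$ ($k{\left(j \right)} = \frac{j + j}{j + 6 \cdot 0} = \frac{2 j}{j + 0} = \frac{2 j}{j} = 2$)
$\left(230810 - 164793\right) \left(84992 - 63094\right) - k{\left(-320 \right)} = \left(230810 - 164793\right) \left(84992 - 63094\right) - 2 = 66017 \cdot 21898 - 2 = 1445640266 - 2 = 1445640264$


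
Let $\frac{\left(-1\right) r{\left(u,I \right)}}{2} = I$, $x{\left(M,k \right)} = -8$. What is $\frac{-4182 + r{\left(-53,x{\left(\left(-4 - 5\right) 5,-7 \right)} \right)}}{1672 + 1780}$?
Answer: $- \frac{2083}{1726} \approx -1.2068$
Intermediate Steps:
$r{\left(u,I \right)} = - 2 I$
$\frac{-4182 + r{\left(-53,x{\left(\left(-4 - 5\right) 5,-7 \right)} \right)}}{1672 + 1780} = \frac{-4182 - -16}{1672 + 1780} = \frac{-4182 + 16}{3452} = \left(-4166\right) \frac{1}{3452} = - \frac{2083}{1726}$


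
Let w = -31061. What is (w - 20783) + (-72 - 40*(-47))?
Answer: -50036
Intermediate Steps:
(w - 20783) + (-72 - 40*(-47)) = (-31061 - 20783) + (-72 - 40*(-47)) = -51844 + (-72 + 1880) = -51844 + 1808 = -50036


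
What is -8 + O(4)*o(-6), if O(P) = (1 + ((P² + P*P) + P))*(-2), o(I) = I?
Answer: 436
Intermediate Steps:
O(P) = -2 - 4*P² - 2*P (O(P) = (1 + ((P² + P²) + P))*(-2) = (1 + (2*P² + P))*(-2) = (1 + (P + 2*P²))*(-2) = (1 + P + 2*P²)*(-2) = -2 - 4*P² - 2*P)
-8 + O(4)*o(-6) = -8 + (-2 - 4*4² - 2*4)*(-6) = -8 + (-2 - 4*16 - 8)*(-6) = -8 + (-2 - 64 - 8)*(-6) = -8 - 74*(-6) = -8 + 444 = 436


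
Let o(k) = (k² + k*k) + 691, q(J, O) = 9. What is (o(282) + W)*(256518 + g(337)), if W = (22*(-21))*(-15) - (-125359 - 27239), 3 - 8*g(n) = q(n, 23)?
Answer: 327589971423/4 ≈ 8.1897e+10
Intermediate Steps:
g(n) = -¾ (g(n) = 3/8 - ⅛*9 = 3/8 - 9/8 = -¾)
W = 159528 (W = -462*(-15) - 1*(-152598) = 6930 + 152598 = 159528)
o(k) = 691 + 2*k² (o(k) = (k² + k²) + 691 = 2*k² + 691 = 691 + 2*k²)
(o(282) + W)*(256518 + g(337)) = ((691 + 2*282²) + 159528)*(256518 - ¾) = ((691 + 2*79524) + 159528)*(1026069/4) = ((691 + 159048) + 159528)*(1026069/4) = (159739 + 159528)*(1026069/4) = 319267*(1026069/4) = 327589971423/4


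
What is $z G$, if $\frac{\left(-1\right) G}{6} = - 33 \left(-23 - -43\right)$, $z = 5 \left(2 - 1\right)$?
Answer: $19800$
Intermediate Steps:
$z = 5$ ($z = 5 \cdot 1 = 5$)
$G = 3960$ ($G = - 6 \left(- 33 \left(-23 - -43\right)\right) = - 6 \left(- 33 \left(-23 + 43\right)\right) = - 6 \left(\left(-33\right) 20\right) = \left(-6\right) \left(-660\right) = 3960$)
$z G = 5 \cdot 3960 = 19800$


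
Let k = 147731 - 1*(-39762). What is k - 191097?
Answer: -3604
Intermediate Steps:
k = 187493 (k = 147731 + 39762 = 187493)
k - 191097 = 187493 - 191097 = -3604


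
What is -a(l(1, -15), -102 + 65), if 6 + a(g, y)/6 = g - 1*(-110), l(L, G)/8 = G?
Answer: 96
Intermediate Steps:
l(L, G) = 8*G
a(g, y) = 624 + 6*g (a(g, y) = -36 + 6*(g - 1*(-110)) = -36 + 6*(g + 110) = -36 + 6*(110 + g) = -36 + (660 + 6*g) = 624 + 6*g)
-a(l(1, -15), -102 + 65) = -(624 + 6*(8*(-15))) = -(624 + 6*(-120)) = -(624 - 720) = -1*(-96) = 96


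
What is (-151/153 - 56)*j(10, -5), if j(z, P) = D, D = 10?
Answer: -87190/153 ≈ -569.87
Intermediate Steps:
j(z, P) = 10
(-151/153 - 56)*j(10, -5) = (-151/153 - 56)*10 = -8719/153*10 = -87190/153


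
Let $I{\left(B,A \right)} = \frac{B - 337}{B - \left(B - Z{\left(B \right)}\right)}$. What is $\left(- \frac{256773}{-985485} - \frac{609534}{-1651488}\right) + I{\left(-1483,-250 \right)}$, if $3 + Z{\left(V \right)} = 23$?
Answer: $- \frac{8171070620037}{90417591760} \approx -90.37$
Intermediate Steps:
$Z{\left(V \right)} = 20$ ($Z{\left(V \right)} = -3 + 23 = 20$)
$I{\left(B,A \right)} = - \frac{337}{20} + \frac{B}{20}$ ($I{\left(B,A \right)} = \frac{B - 337}{B - \left(-20 + B\right)} = \frac{-337 + B}{20} = \left(-337 + B\right) \frac{1}{20} = - \frac{337}{20} + \frac{B}{20}$)
$\left(- \frac{256773}{-985485} - \frac{609534}{-1651488}\right) + I{\left(-1483,-250 \right)} = \left(- \frac{256773}{-985485} - \frac{609534}{-1651488}\right) + \left(- \frac{337}{20} + \frac{1}{20} \left(-1483\right)\right) = \left(\left(-256773\right) \left(- \frac{1}{985485}\right) - - \frac{101589}{275248}\right) - 91 = \left(\frac{85591}{328495} + \frac{101589}{275248}\right) - 91 = \frac{56930230123}{90417591760} - 91 = - \frac{8171070620037}{90417591760}$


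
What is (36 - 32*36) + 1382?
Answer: 266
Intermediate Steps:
(36 - 32*36) + 1382 = (36 - 1152) + 1382 = -1116 + 1382 = 266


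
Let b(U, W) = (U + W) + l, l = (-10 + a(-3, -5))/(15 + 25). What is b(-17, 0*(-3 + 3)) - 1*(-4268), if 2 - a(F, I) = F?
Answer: 34007/8 ≈ 4250.9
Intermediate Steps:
a(F, I) = 2 - F
l = -⅛ (l = (-10 + (2 - 1*(-3)))/(15 + 25) = (-10 + (2 + 3))/40 = (-10 + 5)*(1/40) = -5*1/40 = -⅛ ≈ -0.12500)
b(U, W) = -⅛ + U + W (b(U, W) = (U + W) - ⅛ = -⅛ + U + W)
b(-17, 0*(-3 + 3)) - 1*(-4268) = (-⅛ - 17 + 0*(-3 + 3)) - 1*(-4268) = (-⅛ - 17 + 0*0) + 4268 = (-⅛ - 17 + 0) + 4268 = -137/8 + 4268 = 34007/8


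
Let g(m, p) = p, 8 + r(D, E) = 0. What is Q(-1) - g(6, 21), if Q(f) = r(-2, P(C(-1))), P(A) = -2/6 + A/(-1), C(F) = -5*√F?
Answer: -29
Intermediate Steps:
P(A) = -⅓ - A (P(A) = -2*⅙ + A*(-1) = -⅓ - A)
r(D, E) = -8 (r(D, E) = -8 + 0 = -8)
Q(f) = -8
Q(-1) - g(6, 21) = -8 - 1*21 = -8 - 21 = -29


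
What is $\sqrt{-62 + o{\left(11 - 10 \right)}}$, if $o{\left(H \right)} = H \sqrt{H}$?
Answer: $i \sqrt{61} \approx 7.8102 i$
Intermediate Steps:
$o{\left(H \right)} = H^{\frac{3}{2}}$
$\sqrt{-62 + o{\left(11 - 10 \right)}} = \sqrt{-62 + \left(11 - 10\right)^{\frac{3}{2}}} = \sqrt{-62 + 1^{\frac{3}{2}}} = \sqrt{-62 + 1} = \sqrt{-61} = i \sqrt{61}$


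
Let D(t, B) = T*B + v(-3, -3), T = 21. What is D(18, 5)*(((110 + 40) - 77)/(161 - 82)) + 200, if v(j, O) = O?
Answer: 23246/79 ≈ 294.25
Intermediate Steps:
D(t, B) = -3 + 21*B (D(t, B) = 21*B - 3 = -3 + 21*B)
D(18, 5)*(((110 + 40) - 77)/(161 - 82)) + 200 = (-3 + 21*5)*(((110 + 40) - 77)/(161 - 82)) + 200 = (-3 + 105)*((150 - 77)/79) + 200 = 102*(73*(1/79)) + 200 = 102*(73/79) + 200 = 7446/79 + 200 = 23246/79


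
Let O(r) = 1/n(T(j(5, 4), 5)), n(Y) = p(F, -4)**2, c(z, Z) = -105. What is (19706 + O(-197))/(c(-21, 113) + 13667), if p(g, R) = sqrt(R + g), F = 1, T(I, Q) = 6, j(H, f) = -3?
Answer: 59117/40686 ≈ 1.4530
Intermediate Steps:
n(Y) = -3 (n(Y) = (sqrt(-4 + 1))**2 = (sqrt(-3))**2 = (I*sqrt(3))**2 = -3)
O(r) = -1/3 (O(r) = 1/(-3) = -1/3)
(19706 + O(-197))/(c(-21, 113) + 13667) = (19706 - 1/3)/(-105 + 13667) = (59117/3)/13562 = (59117/3)*(1/13562) = 59117/40686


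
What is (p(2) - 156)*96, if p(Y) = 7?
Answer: -14304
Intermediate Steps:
(p(2) - 156)*96 = (7 - 156)*96 = -149*96 = -14304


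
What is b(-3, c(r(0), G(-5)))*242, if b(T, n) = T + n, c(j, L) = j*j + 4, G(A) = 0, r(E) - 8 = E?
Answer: 15730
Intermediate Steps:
r(E) = 8 + E
c(j, L) = 4 + j**2 (c(j, L) = j**2 + 4 = 4 + j**2)
b(-3, c(r(0), G(-5)))*242 = (-3 + (4 + (8 + 0)**2))*242 = (-3 + (4 + 8**2))*242 = (-3 + (4 + 64))*242 = (-3 + 68)*242 = 65*242 = 15730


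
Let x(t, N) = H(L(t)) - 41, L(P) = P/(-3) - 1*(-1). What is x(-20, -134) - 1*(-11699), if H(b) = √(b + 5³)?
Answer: 11658 + √1194/3 ≈ 11670.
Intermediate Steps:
L(P) = 1 - P/3 (L(P) = P*(-⅓) + 1 = -P/3 + 1 = 1 - P/3)
H(b) = √(125 + b) (H(b) = √(b + 125) = √(125 + b))
x(t, N) = -41 + √(126 - t/3) (x(t, N) = √(125 + (1 - t/3)) - 41 = √(126 - t/3) - 41 = -41 + √(126 - t/3))
x(-20, -134) - 1*(-11699) = (-41 + √(1134 - 3*(-20))/3) - 1*(-11699) = (-41 + √(1134 + 60)/3) + 11699 = (-41 + √1194/3) + 11699 = 11658 + √1194/3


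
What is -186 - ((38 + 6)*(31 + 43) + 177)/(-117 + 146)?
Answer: -8827/29 ≈ -304.38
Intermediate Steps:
-186 - ((38 + 6)*(31 + 43) + 177)/(-117 + 146) = -186 - (44*74 + 177)/29 = -186 - (3256 + 177)/29 = -186 - 3433/29 = -8827/29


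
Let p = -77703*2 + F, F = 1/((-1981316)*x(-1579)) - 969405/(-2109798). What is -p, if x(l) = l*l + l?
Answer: 89924440624517954403263/578643723526561512 ≈ 1.5541e+5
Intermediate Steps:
x(l) = l + l² (x(l) = l² + l = l + l²)
F = 265873850863930609/578643723526561512 (F = 1/((-1981316)*((-1579*(1 - 1579)))) - 969405/(-2109798) = -1/(1981316*((-1579*(-1578)))) - 969405*(-1/2109798) = -1/1981316/2491662 + 323135/703266 = -1/1981316*1/2491662 + 323135/703266 = -1/4936769787192 + 323135/703266 = 265873850863930609/578643723526561512 ≈ 0.45948)
p = -89924440624517954403263/578643723526561512 (p = -77703*2 + 265873850863930609/578643723526561512 = -155406 + 265873850863930609/578643723526561512 = -89924440624517954403263/578643723526561512 ≈ -1.5541e+5)
-p = -1*(-89924440624517954403263/578643723526561512) = 89924440624517954403263/578643723526561512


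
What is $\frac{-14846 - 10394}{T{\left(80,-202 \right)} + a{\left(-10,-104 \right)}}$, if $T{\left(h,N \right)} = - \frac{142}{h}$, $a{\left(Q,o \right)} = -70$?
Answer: $\frac{1009600}{2871} \approx 351.65$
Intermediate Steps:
$\frac{-14846 - 10394}{T{\left(80,-202 \right)} + a{\left(-10,-104 \right)}} = \frac{-14846 - 10394}{- \frac{142}{80} - 70} = - \frac{25240}{\left(-142\right) \frac{1}{80} - 70} = - \frac{25240}{- \frac{71}{40} - 70} = - \frac{25240}{- \frac{2871}{40}} = \left(-25240\right) \left(- \frac{40}{2871}\right) = \frac{1009600}{2871}$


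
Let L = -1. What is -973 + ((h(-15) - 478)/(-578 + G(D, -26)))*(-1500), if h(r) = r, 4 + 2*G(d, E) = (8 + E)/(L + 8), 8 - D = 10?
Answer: -9135637/4069 ≈ -2245.2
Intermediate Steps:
D = -2 (D = 8 - 1*10 = 8 - 10 = -2)
G(d, E) = -10/7 + E/14 (G(d, E) = -2 + ((8 + E)/(-1 + 8))/2 = -2 + ((8 + E)/7)/2 = -2 + ((8 + E)*(⅐))/2 = -2 + (8/7 + E/7)/2 = -2 + (4/7 + E/14) = -10/7 + E/14)
-973 + ((h(-15) - 478)/(-578 + G(D, -26)))*(-1500) = -973 + ((-15 - 478)/(-578 + (-10/7 + (1/14)*(-26))))*(-1500) = -973 - 493/(-578 + (-10/7 - 13/7))*(-1500) = -973 - 493/(-578 - 23/7)*(-1500) = -973 - 493/(-4069/7)*(-1500) = -973 - 493*(-7/4069)*(-1500) = -973 + (3451/4069)*(-1500) = -973 - 5176500/4069 = -9135637/4069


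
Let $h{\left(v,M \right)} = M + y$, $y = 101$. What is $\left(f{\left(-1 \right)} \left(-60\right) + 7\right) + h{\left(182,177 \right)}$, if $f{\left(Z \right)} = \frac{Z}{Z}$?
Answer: $225$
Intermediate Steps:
$h{\left(v,M \right)} = 101 + M$ ($h{\left(v,M \right)} = M + 101 = 101 + M$)
$f{\left(Z \right)} = 1$
$\left(f{\left(-1 \right)} \left(-60\right) + 7\right) + h{\left(182,177 \right)} = \left(1 \left(-60\right) + 7\right) + \left(101 + 177\right) = \left(-60 + 7\right) + 278 = -53 + 278 = 225$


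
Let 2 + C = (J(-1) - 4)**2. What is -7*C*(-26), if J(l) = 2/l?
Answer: 6188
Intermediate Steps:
C = 34 (C = -2 + (2/(-1) - 4)**2 = -2 + (2*(-1) - 4)**2 = -2 + (-2 - 4)**2 = -2 + (-6)**2 = -2 + 36 = 34)
-7*C*(-26) = -7*34*(-26) = -238*(-26) = 6188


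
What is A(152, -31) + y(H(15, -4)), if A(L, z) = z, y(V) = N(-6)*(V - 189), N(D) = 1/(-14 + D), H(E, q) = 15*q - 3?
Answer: -92/5 ≈ -18.400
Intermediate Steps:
H(E, q) = -3 + 15*q
y(V) = 189/20 - V/20 (y(V) = (V - 189)/(-14 - 6) = (-189 + V)/(-20) = -(-189 + V)/20 = 189/20 - V/20)
A(152, -31) + y(H(15, -4)) = -31 + (189/20 - (-3 + 15*(-4))/20) = -31 + (189/20 - (-3 - 60)/20) = -31 + (189/20 - 1/20*(-63)) = -31 + (189/20 + 63/20) = -31 + 63/5 = -92/5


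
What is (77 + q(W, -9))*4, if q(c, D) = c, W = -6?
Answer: 284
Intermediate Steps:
(77 + q(W, -9))*4 = (77 - 6)*4 = 71*4 = 284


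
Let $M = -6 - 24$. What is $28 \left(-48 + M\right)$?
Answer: $-2184$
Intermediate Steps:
$M = -30$ ($M = -6 - 24 = -30$)
$28 \left(-48 + M\right) = 28 \left(-48 - 30\right) = 28 \left(-78\right) = -2184$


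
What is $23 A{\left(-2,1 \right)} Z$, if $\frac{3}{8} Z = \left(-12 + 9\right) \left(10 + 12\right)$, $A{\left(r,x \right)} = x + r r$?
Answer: $-20240$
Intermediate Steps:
$A{\left(r,x \right)} = x + r^{2}$
$Z = -176$ ($Z = \frac{8 \left(-12 + 9\right) \left(10 + 12\right)}{3} = \frac{8 \left(\left(-3\right) 22\right)}{3} = \frac{8}{3} \left(-66\right) = -176$)
$23 A{\left(-2,1 \right)} Z = 23 \left(1 + \left(-2\right)^{2}\right) \left(-176\right) = 23 \left(1 + 4\right) \left(-176\right) = 23 \cdot 5 \left(-176\right) = 115 \left(-176\right) = -20240$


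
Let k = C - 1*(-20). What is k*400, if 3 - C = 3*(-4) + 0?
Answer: 14000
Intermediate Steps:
C = 15 (C = 3 - (3*(-4) + 0) = 3 - (-12 + 0) = 3 - 1*(-12) = 3 + 12 = 15)
k = 35 (k = 15 - 1*(-20) = 15 + 20 = 35)
k*400 = 35*400 = 14000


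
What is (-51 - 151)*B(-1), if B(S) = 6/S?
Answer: 1212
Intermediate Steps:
(-51 - 151)*B(-1) = (-51 - 151)*(6/(-1)) = -1212*(-1) = -202*(-6) = 1212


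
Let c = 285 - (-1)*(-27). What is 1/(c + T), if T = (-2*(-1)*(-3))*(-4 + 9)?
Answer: 1/228 ≈ 0.0043860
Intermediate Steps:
c = 258 (c = 285 - 1*27 = 285 - 27 = 258)
T = -30 (T = (2*(-3))*5 = -6*5 = -30)
1/(c + T) = 1/(258 - 30) = 1/228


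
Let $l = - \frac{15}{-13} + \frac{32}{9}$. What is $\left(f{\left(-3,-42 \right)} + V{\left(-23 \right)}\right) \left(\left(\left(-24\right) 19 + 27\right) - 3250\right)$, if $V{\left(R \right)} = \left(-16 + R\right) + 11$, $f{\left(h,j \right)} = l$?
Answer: $\frac{771175}{9} \approx 85686.0$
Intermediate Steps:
$l = \frac{551}{117}$ ($l = \left(-15\right) \left(- \frac{1}{13}\right) + 32 \cdot \frac{1}{9} = \frac{15}{13} + \frac{32}{9} = \frac{551}{117} \approx 4.7094$)
$f{\left(h,j \right)} = \frac{551}{117}$
$V{\left(R \right)} = -5 + R$
$\left(f{\left(-3,-42 \right)} + V{\left(-23 \right)}\right) \left(\left(\left(-24\right) 19 + 27\right) - 3250\right) = \left(\frac{551}{117} - 28\right) \left(\left(\left(-24\right) 19 + 27\right) - 3250\right) = \left(\frac{551}{117} - 28\right) \left(\left(-456 + 27\right) - 3250\right) = - \frac{2725 \left(-429 - 3250\right)}{117} = \left(- \frac{2725}{117}\right) \left(-3679\right) = \frac{771175}{9}$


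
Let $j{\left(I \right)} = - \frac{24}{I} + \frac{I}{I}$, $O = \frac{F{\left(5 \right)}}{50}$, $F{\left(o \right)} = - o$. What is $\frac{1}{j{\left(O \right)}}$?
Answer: $\frac{1}{241} \approx 0.0041494$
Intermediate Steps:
$O = - \frac{1}{10}$ ($O = \frac{\left(-1\right) 5}{50} = \left(-5\right) \frac{1}{50} = - \frac{1}{10} \approx -0.1$)
$j{\left(I \right)} = 1 - \frac{24}{I}$ ($j{\left(I \right)} = - \frac{24}{I} + 1 = 1 - \frac{24}{I}$)
$\frac{1}{j{\left(O \right)}} = \frac{1}{\frac{1}{- \frac{1}{10}} \left(-24 - \frac{1}{10}\right)} = \frac{1}{\left(-10\right) \left(- \frac{241}{10}\right)} = \frac{1}{241}$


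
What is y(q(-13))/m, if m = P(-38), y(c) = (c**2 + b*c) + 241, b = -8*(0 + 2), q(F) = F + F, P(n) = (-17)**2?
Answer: 1333/289 ≈ 4.6125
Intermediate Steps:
P(n) = 289
q(F) = 2*F
b = -16 (b = -8*2 = -16)
y(c) = 241 + c**2 - 16*c (y(c) = (c**2 - 16*c) + 241 = 241 + c**2 - 16*c)
m = 289
y(q(-13))/m = (241 + (2*(-13))**2 - 32*(-13))/289 = (241 + (-26)**2 - 16*(-26))*(1/289) = (241 + 676 + 416)*(1/289) = 1333*(1/289) = 1333/289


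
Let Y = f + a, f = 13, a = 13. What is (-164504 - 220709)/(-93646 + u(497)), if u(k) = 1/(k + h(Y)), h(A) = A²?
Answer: 451854849/109846757 ≈ 4.1135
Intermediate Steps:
Y = 26 (Y = 13 + 13 = 26)
u(k) = 1/(676 + k) (u(k) = 1/(k + 26²) = 1/(k + 676) = 1/(676 + k))
(-164504 - 220709)/(-93646 + u(497)) = (-164504 - 220709)/(-93646 + 1/(676 + 497)) = -385213/(-93646 + 1/1173) = -385213/(-109846757/1173) = -385213*(-1173/109846757) = 451854849/109846757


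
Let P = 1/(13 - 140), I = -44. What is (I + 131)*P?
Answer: -87/127 ≈ -0.68504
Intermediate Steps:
P = -1/127 (P = 1/(-127) = -1/127 ≈ -0.0078740)
(I + 131)*P = (-44 + 131)*(-1/127) = 87*(-1/127) = -87/127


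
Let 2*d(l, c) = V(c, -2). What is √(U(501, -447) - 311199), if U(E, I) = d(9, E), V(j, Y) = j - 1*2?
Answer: I*√1243798/2 ≈ 557.63*I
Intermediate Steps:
V(j, Y) = -2 + j (V(j, Y) = j - 2 = -2 + j)
d(l, c) = -1 + c/2 (d(l, c) = (-2 + c)/2 = -1 + c/2)
U(E, I) = -1 + E/2
√(U(501, -447) - 311199) = √((-1 + (½)*501) - 311199) = √((-1 + 501/2) - 311199) = √(499/2 - 311199) = √(-621899/2) = I*√1243798/2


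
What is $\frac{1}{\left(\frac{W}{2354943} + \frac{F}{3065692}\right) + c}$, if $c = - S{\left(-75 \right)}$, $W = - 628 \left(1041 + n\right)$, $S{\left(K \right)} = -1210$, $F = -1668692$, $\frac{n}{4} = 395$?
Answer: $\frac{1804882478889}{2181663857758627} \approx 0.0008273$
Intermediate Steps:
$n = 1580$ ($n = 4 \cdot 395 = 1580$)
$W = -1645988$ ($W = - 628 \left(1041 + 1580\right) = \left(-628\right) 2621 = -1645988$)
$c = 1210$ ($c = \left(-1\right) \left(-1210\right) = 1210$)
$\frac{1}{\left(\frac{W}{2354943} + \frac{F}{3065692}\right) + c} = \frac{1}{\left(- \frac{1645988}{2354943} - \frac{1668692}{3065692}\right) + 1210} = \frac{1}{\left(\left(-1645988\right) \frac{1}{2354943} - \frac{417173}{766423}\right) + 1210} = \frac{1}{\left(- \frac{1645988}{2354943} - \frac{417173}{766423}\right) + 1210} = \frac{1}{- \frac{2243941697063}{1804882478889} + 1210} = \frac{1}{\frac{2181663857758627}{1804882478889}} = \frac{1804882478889}{2181663857758627}$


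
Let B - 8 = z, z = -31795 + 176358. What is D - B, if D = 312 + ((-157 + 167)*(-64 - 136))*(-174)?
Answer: 203741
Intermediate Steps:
D = 348312 (D = 312 + (10*(-200))*(-174) = 312 - 2000*(-174) = 312 + 348000 = 348312)
z = 144563
B = 144571 (B = 8 + 144563 = 144571)
D - B = 348312 - 1*144571 = 348312 - 144571 = 203741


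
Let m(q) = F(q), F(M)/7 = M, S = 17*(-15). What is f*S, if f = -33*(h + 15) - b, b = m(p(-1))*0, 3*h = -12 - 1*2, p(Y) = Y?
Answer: 86955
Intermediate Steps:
S = -255
h = -14/3 (h = (-12 - 1*2)/3 = (-12 - 2)/3 = (⅓)*(-14) = -14/3 ≈ -4.6667)
F(M) = 7*M
m(q) = 7*q
b = 0 (b = (7*(-1))*0 = -7*0 = 0)
f = -341 (f = -33*(-14/3 + 15) - 1*0 = -33*31/3 + 0 = -341 + 0 = -341)
f*S = -341*(-255) = 86955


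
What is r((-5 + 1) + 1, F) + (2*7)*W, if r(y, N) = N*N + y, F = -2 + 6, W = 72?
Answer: 1021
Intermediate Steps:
F = 4
r(y, N) = y + N² (r(y, N) = N² + y = y + N²)
r((-5 + 1) + 1, F) + (2*7)*W = (((-5 + 1) + 1) + 4²) + (2*7)*72 = ((-4 + 1) + 16) + 14*72 = (-3 + 16) + 1008 = 13 + 1008 = 1021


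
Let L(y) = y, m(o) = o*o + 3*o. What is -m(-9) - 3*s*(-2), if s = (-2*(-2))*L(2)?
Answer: -6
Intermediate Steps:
m(o) = o² + 3*o
s = 8 (s = -2*(-2)*2 = 4*2 = 8)
-m(-9) - 3*s*(-2) = -(-9)*(3 - 9) - 24*(-2) = -(-9)*(-6) - 3*(-16) = -1*54 + 48 = -54 + 48 = -6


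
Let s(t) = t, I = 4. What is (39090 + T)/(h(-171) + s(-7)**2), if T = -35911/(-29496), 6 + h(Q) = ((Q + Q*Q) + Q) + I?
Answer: 1153034551/853791216 ≈ 1.3505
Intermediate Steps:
h(Q) = -2 + Q**2 + 2*Q (h(Q) = -6 + (((Q + Q*Q) + Q) + 4) = -6 + (((Q + Q**2) + Q) + 4) = -6 + ((Q**2 + 2*Q) + 4) = -6 + (4 + Q**2 + 2*Q) = -2 + Q**2 + 2*Q)
T = 35911/29496 (T = -35911*(-1/29496) = 35911/29496 ≈ 1.2175)
(39090 + T)/(h(-171) + s(-7)**2) = (39090 + 35911/29496)/((-2 + (-171)**2 + 2*(-171)) + (-7)**2) = 1153034551/(29496*((-2 + 29241 - 342) + 49)) = 1153034551/(29496*(28897 + 49)) = (1153034551/29496)/28946 = (1153034551/29496)*(1/28946) = 1153034551/853791216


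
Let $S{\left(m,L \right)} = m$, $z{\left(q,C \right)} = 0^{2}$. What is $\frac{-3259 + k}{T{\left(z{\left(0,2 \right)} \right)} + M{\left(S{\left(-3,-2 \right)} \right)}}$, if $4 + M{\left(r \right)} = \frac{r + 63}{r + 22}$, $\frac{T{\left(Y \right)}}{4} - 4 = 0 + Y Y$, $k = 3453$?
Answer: $\frac{1843}{144} \approx 12.799$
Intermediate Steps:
$z{\left(q,C \right)} = 0$
$T{\left(Y \right)} = 16 + 4 Y^{2}$ ($T{\left(Y \right)} = 16 + 4 \left(0 + Y Y\right) = 16 + 4 \left(0 + Y^{2}\right) = 16 + 4 Y^{2}$)
$M{\left(r \right)} = -4 + \frac{63 + r}{22 + r}$ ($M{\left(r \right)} = -4 + \frac{r + 63}{r + 22} = -4 + \frac{63 + r}{22 + r}$)
$\frac{-3259 + k}{T{\left(z{\left(0,2 \right)} \right)} + M{\left(S{\left(-3,-2 \right)} \right)}} = \frac{-3259 + 3453}{\left(16 + 4 \cdot 0^{2}\right) + \frac{-25 - -9}{22 - 3}} = \frac{194}{\left(16 + 4 \cdot 0\right) + \frac{-25 + 9}{19}} = \frac{194}{\left(16 + 0\right) + \frac{1}{19} \left(-16\right)} = \frac{194}{16 - \frac{16}{19}} = \frac{194}{\frac{288}{19}} = 194 \cdot \frac{19}{288} = \frac{1843}{144}$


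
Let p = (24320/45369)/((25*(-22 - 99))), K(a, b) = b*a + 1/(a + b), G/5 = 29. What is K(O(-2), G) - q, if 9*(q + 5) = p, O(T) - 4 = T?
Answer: 3570962016346/12104676045 ≈ 295.01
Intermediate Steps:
G = 145 (G = 5*29 = 145)
O(T) = 4 + T
K(a, b) = 1/(a + b) + a*b (K(a, b) = a*b + 1/(a + b) = 1/(a + b) + a*b)
p = -4864/27448245 (p = (24320*(1/45369))/((25*(-121))) = (24320/45369)/(-3025) = (24320/45369)*(-1/3025) = -4864/27448245 ≈ -0.00017721)
q = -1235175889/247034205 (q = -5 + (⅑)*(-4864/27448245) = -5 - 4864/247034205 = -1235175889/247034205 ≈ -5.0000)
K(O(-2), G) - q = (1 + (4 - 2)*145² + 145*(4 - 2)²)/((4 - 2) + 145) - 1*(-1235175889/247034205) = (1 + 2*21025 + 145*2²)/(2 + 145) + 1235175889/247034205 = (1 + 42050 + 145*4)/147 + 1235175889/247034205 = (1 + 42050 + 580)/147 + 1235175889/247034205 = (1/147)*42631 + 1235175889/247034205 = 42631/147 + 1235175889/247034205 = 3570962016346/12104676045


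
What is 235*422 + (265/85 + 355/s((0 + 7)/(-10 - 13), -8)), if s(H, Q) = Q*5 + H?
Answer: 1562730356/15759 ≈ 99164.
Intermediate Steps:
s(H, Q) = H + 5*Q (s(H, Q) = 5*Q + H = H + 5*Q)
235*422 + (265/85 + 355/s((0 + 7)/(-10 - 13), -8)) = 235*422 + (265/85 + 355/((0 + 7)/(-10 - 13) + 5*(-8))) = 99170 + (265*(1/85) + 355/(7/(-23) - 40)) = 99170 + (53/17 + 355/(7*(-1/23) - 40)) = 99170 + (53/17 + 355/(-7/23 - 40)) = 99170 + (53/17 + 355/(-927/23)) = 99170 + (53/17 + 355*(-23/927)) = 99170 + (53/17 - 8165/927) = 99170 - 89674/15759 = 1562730356/15759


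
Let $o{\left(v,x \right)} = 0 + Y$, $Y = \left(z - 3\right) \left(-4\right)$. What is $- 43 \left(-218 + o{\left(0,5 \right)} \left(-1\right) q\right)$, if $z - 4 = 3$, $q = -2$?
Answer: $10750$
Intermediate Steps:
$z = 7$ ($z = 4 + 3 = 7$)
$Y = -16$ ($Y = \left(7 - 3\right) \left(-4\right) = 4 \left(-4\right) = -16$)
$o{\left(v,x \right)} = -16$ ($o{\left(v,x \right)} = 0 - 16 = -16$)
$- 43 \left(-218 + o{\left(0,5 \right)} \left(-1\right) q\right) = - 43 \left(-218 + \left(-16\right) \left(-1\right) \left(-2\right)\right) = - 43 \left(-218 + 16 \left(-2\right)\right) = - 43 \left(-218 - 32\right) = \left(-43\right) \left(-250\right) = 10750$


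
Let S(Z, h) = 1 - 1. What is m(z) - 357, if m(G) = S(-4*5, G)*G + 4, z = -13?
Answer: -353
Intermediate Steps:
S(Z, h) = 0
m(G) = 4 (m(G) = 0*G + 4 = 0 + 4 = 4)
m(z) - 357 = 4 - 357 = -353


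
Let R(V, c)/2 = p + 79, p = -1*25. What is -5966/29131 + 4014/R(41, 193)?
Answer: 6460417/174786 ≈ 36.962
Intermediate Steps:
p = -25
R(V, c) = 108 (R(V, c) = 2*(-25 + 79) = 2*54 = 108)
-5966/29131 + 4014/R(41, 193) = -5966/29131 + 4014/108 = -5966*1/29131 + 4014*(1/108) = -5966/29131 + 223/6 = 6460417/174786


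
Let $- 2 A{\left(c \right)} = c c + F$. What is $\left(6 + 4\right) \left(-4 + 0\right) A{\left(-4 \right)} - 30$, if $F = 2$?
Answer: $330$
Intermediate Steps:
$A{\left(c \right)} = -1 - \frac{c^{2}}{2}$ ($A{\left(c \right)} = - \frac{c c + 2}{2} = - \frac{c^{2} + 2}{2} = - \frac{2 + c^{2}}{2} = -1 - \frac{c^{2}}{2}$)
$\left(6 + 4\right) \left(-4 + 0\right) A{\left(-4 \right)} - 30 = \left(6 + 4\right) \left(-4 + 0\right) \left(-1 - \frac{\left(-4\right)^{2}}{2}\right) - 30 = 10 \left(-4\right) \left(-1 - 8\right) - 30 = - 40 \left(-1 - 8\right) - 30 = \left(-40\right) \left(-9\right) - 30 = 360 - 30 = 330$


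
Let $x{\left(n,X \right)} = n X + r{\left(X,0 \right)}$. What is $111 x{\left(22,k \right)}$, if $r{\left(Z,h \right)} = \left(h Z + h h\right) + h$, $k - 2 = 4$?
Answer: $14652$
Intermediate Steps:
$k = 6$ ($k = 2 + 4 = 6$)
$r{\left(Z,h \right)} = h + h^{2} + Z h$ ($r{\left(Z,h \right)} = \left(Z h + h^{2}\right) + h = \left(h^{2} + Z h\right) + h = h + h^{2} + Z h$)
$x{\left(n,X \right)} = X n$ ($x{\left(n,X \right)} = n X + 0 \left(1 + X + 0\right) = X n + 0 \left(1 + X\right) = X n + 0 = X n$)
$111 x{\left(22,k \right)} = 111 \cdot 6 \cdot 22 = 111 \cdot 132 = 14652$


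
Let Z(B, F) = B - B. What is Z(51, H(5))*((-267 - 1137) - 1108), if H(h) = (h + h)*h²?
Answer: 0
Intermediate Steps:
H(h) = 2*h³ (H(h) = (2*h)*h² = 2*h³)
Z(B, F) = 0
Z(51, H(5))*((-267 - 1137) - 1108) = 0*((-267 - 1137) - 1108) = 0*(-1404 - 1108) = 0*(-2512) = 0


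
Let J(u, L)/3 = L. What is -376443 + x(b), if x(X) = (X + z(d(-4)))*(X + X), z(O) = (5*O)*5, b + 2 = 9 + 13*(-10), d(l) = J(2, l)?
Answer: -272385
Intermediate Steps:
J(u, L) = 3*L
d(l) = 3*l
b = -123 (b = -2 + (9 + 13*(-10)) = -2 + (9 - 130) = -2 - 121 = -123)
z(O) = 25*O
x(X) = 2*X*(-300 + X) (x(X) = (X + 25*(3*(-4)))*(X + X) = (X + 25*(-12))*(2*X) = (X - 300)*(2*X) = (-300 + X)*(2*X) = 2*X*(-300 + X))
-376443 + x(b) = -376443 + 2*(-123)*(-300 - 123) = -376443 + 2*(-123)*(-423) = -376443 + 104058 = -272385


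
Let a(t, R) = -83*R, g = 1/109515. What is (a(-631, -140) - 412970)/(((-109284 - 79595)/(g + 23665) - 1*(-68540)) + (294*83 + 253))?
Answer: -208033549648520/48302046263427 ≈ -4.3069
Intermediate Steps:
g = 1/109515 ≈ 9.1312e-6
(a(-631, -140) - 412970)/(((-109284 - 79595)/(g + 23665) - 1*(-68540)) + (294*83 + 253)) = (-83*(-140) - 412970)/(((-109284 - 79595)/(1/109515 + 23665) - 1*(-68540)) + (294*83 + 253)) = (11620 - 412970)/((-188879/2591672476/109515 + 68540) + (24402 + 253)) = -401350/((-188879*109515/2591672476 + 68540) + 24655) = -401350/((-20685083685/2591672476 + 68540) + 24655) = -401350/(177612546421355/2591672476 + 24655) = -401350/241510231317135/2591672476 = -401350*2591672476/241510231317135 = -208033549648520/48302046263427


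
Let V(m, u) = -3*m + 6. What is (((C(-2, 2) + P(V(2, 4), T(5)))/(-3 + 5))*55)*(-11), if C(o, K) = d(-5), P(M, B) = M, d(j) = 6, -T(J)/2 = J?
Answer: -1815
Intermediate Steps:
T(J) = -2*J
V(m, u) = 6 - 3*m
C(o, K) = 6
(((C(-2, 2) + P(V(2, 4), T(5)))/(-3 + 5))*55)*(-11) = (((6 + (6 - 3*2))/(-3 + 5))*55)*(-11) = (((6 + (6 - 6))/2)*55)*(-11) = (((6 + 0)*(½))*55)*(-11) = ((6*(½))*55)*(-11) = (3*55)*(-11) = 165*(-11) = -1815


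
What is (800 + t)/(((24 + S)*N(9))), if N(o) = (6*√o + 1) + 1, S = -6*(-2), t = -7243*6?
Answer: -21329/360 ≈ -59.247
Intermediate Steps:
t = -43458
S = 12
N(o) = 2 + 6*√o (N(o) = (1 + 6*√o) + 1 = 2 + 6*√o)
(800 + t)/(((24 + S)*N(9))) = (800 - 43458)/(((24 + 12)*(2 + 6*√9))) = -42658*1/(36*(2 + 6*3)) = -42658*1/(36*(2 + 18)) = -42658/(36*20) = -42658/720 = -42658*1/720 = -21329/360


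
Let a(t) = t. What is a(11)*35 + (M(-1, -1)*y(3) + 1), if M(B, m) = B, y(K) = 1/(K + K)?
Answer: 2315/6 ≈ 385.83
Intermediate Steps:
y(K) = 1/(2*K)
a(11)*35 + (M(-1, -1)*y(3) + 1) = 11*35 + (-1/(2*3) + 1) = 385 + (-1/(2*3) + 1) = 385 + (-1*⅙ + 1) = 385 + (-⅙ + 1) = 385 + ⅚ = 2315/6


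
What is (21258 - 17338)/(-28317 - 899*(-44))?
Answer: 3920/11239 ≈ 0.34879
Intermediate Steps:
(21258 - 17338)/(-28317 - 899*(-44)) = 3920/(-28317 + 39556) = 3920/11239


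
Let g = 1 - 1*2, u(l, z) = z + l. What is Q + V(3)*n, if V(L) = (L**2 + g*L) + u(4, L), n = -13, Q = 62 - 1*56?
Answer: -163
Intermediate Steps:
u(l, z) = l + z
g = -1 (g = 1 - 2 = -1)
Q = 6 (Q = 62 - 56 = 6)
V(L) = 4 + L**2 (V(L) = (L**2 - L) + (4 + L) = 4 + L**2)
Q + V(3)*n = 6 + (4 + 3**2)*(-13) = 6 + (4 + 9)*(-13) = 6 + 13*(-13) = 6 - 169 = -163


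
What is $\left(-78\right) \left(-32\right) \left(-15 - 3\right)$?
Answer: $-44928$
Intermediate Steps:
$\left(-78\right) \left(-32\right) \left(-15 - 3\right) = 2496 \left(-15 + \left(-9 + 6\right)\right) = 2496 \left(-15 - 3\right) = 2496 \left(-18\right) = -44928$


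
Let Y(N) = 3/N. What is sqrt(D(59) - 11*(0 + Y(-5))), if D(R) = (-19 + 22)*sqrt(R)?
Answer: sqrt(165 + 75*sqrt(59))/5 ≈ 5.4446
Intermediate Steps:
D(R) = 3*sqrt(R)
sqrt(D(59) - 11*(0 + Y(-5))) = sqrt(3*sqrt(59) - 11*(0 + 3/(-5))) = sqrt(3*sqrt(59) - 11*(0 + 3*(-1/5))) = sqrt(3*sqrt(59) - 11*(0 - 3/5)) = sqrt(3*sqrt(59) - 11*(-3/5)) = sqrt(3*sqrt(59) + 33/5) = sqrt(33/5 + 3*sqrt(59))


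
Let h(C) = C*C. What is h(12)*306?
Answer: 44064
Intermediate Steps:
h(C) = C**2
h(12)*306 = 12**2*306 = 144*306 = 44064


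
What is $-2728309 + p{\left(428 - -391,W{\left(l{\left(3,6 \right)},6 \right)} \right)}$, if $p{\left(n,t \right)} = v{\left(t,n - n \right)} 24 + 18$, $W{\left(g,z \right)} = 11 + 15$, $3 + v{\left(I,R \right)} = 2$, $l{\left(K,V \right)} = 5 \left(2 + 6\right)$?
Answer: $-2728315$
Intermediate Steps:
$l{\left(K,V \right)} = 40$ ($l{\left(K,V \right)} = 5 \cdot 8 = 40$)
$v{\left(I,R \right)} = -1$ ($v{\left(I,R \right)} = -3 + 2 = -1$)
$W{\left(g,z \right)} = 26$
$p{\left(n,t \right)} = -6$ ($p{\left(n,t \right)} = \left(-1\right) 24 + 18 = -24 + 18 = -6$)
$-2728309 + p{\left(428 - -391,W{\left(l{\left(3,6 \right)},6 \right)} \right)} = -2728309 - 6 = -2728315$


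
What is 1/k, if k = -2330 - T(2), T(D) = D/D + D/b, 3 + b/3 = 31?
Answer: -42/97903 ≈ -0.00042900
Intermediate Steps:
b = 84 (b = -9 + 3*31 = -9 + 93 = 84)
T(D) = 1 + D/84 (T(D) = D/D + D/84 = 1 + D*(1/84) = 1 + D/84)
k = -97903/42 (k = -2330 - (1 + (1/84)*2) = -2330 - (1 + 1/42) = -2330 - 1*43/42 = -2330 - 43/42 = -97903/42 ≈ -2331.0)
1/k = 1/(-97903/42) = -42/97903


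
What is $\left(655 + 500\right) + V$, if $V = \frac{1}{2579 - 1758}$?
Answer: $\frac{948256}{821} \approx 1155.0$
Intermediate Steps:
$V = \frac{1}{821} \approx 0.001218$
$\left(655 + 500\right) + V = \left(655 + 500\right) + \frac{1}{821} = 1155 + \frac{1}{821} = \frac{948256}{821}$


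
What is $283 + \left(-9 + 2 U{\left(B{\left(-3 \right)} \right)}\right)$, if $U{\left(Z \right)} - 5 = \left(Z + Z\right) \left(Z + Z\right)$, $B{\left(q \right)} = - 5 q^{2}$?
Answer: $16484$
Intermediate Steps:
$U{\left(Z \right)} = 5 + 4 Z^{2}$ ($U{\left(Z \right)} = 5 + \left(Z + Z\right) \left(Z + Z\right) = 5 + 2 Z 2 Z = 5 + 4 Z^{2}$)
$283 + \left(-9 + 2 U{\left(B{\left(-3 \right)} \right)}\right) = 283 - \left(9 - 2 \left(5 + 4 \left(- 5 \left(-3\right)^{2}\right)^{2}\right)\right) = 283 - \left(9 - 2 \left(5 + 4 \left(\left(-5\right) 9\right)^{2}\right)\right) = 283 - \left(9 - 2 \left(5 + 4 \left(-45\right)^{2}\right)\right) = 283 - \left(9 - 2 \left(5 + 4 \cdot 2025\right)\right) = 283 - \left(9 - 2 \left(5 + 8100\right)\right) = 283 + \left(-9 + 2 \cdot 8105\right) = 283 + \left(-9 + 16210\right) = 283 + 16201 = 16484$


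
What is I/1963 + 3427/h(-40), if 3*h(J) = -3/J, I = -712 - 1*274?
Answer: 269087054/1963 ≈ 1.3708e+5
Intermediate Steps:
I = -986 (I = -712 - 274 = -986)
h(J) = -1/J (h(J) = (-3/J)/3 = -1/J)
I/1963 + 3427/h(-40) = -986/1963 + 3427/((-1/(-40))) = -986*1/1963 + 3427/((-1*(-1/40))) = -986/1963 + 3427/(1/40) = -986/1963 + 3427*40 = -986/1963 + 137080 = 269087054/1963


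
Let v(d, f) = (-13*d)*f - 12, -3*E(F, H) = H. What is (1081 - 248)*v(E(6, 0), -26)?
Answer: -9996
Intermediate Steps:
E(F, H) = -H/3
v(d, f) = -12 - 13*d*f (v(d, f) = -13*d*f - 12 = -12 - 13*d*f)
(1081 - 248)*v(E(6, 0), -26) = (1081 - 248)*(-12 - 13*(-1/3*0)*(-26)) = 833*(-12 - 13*0*(-26)) = 833*(-12 + 0) = 833*(-12) = -9996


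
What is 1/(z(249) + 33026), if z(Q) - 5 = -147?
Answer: 1/32884 ≈ 3.0410e-5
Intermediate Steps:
z(Q) = -142 (z(Q) = 5 - 147 = -142)
1/(z(249) + 33026) = 1/(-142 + 33026) = 1/32884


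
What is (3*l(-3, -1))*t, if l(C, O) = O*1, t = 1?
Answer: -3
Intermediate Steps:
l(C, O) = O
(3*l(-3, -1))*t = (3*(-1))*1 = -3*1 = -3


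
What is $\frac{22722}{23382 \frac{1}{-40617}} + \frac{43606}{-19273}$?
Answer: $- \frac{329408539961}{8345209} \approx -39473.0$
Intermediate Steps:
$\frac{22722}{23382 \frac{1}{-40617}} + \frac{43606}{-19273} = \frac{22722}{23382 \left(- \frac{1}{40617}\right)} + 43606 \left(- \frac{1}{19273}\right) = \frac{22722}{- \frac{2598}{4513}} - \frac{43606}{19273} = 22722 \left(- \frac{4513}{2598}\right) - \frac{43606}{19273} = - \frac{17090731}{433} - \frac{43606}{19273} = - \frac{329408539961}{8345209}$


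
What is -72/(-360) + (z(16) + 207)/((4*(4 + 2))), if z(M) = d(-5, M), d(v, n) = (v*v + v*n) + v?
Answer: 253/40 ≈ 6.3250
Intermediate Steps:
d(v, n) = v + v**2 + n*v (d(v, n) = (v**2 + n*v) + v = v + v**2 + n*v)
z(M) = 20 - 5*M (z(M) = -5*(1 + M - 5) = -5*(-4 + M) = 20 - 5*M)
-72/(-360) + (z(16) + 207)/((4*(4 + 2))) = -72/(-360) + ((20 - 5*16) + 207)/((4*(4 + 2))) = -72*(-1/360) + ((20 - 80) + 207)/((4*6)) = 1/5 + (-60 + 207)/24 = 1/5 + 147*(1/24) = 1/5 + 49/8 = 253/40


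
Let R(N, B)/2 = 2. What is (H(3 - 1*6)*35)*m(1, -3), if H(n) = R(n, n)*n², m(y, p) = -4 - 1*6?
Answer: -12600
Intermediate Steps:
R(N, B) = 4 (R(N, B) = 2*2 = 4)
m(y, p) = -10 (m(y, p) = -4 - 6 = -10)
H(n) = 4*n²
(H(3 - 1*6)*35)*m(1, -3) = ((4*(3 - 1*6)²)*35)*(-10) = ((4*(3 - 6)²)*35)*(-10) = ((4*(-3)²)*35)*(-10) = ((4*9)*35)*(-10) = (36*35)*(-10) = 1260*(-10) = -12600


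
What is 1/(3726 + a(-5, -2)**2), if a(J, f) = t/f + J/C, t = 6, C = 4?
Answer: 16/59905 ≈ 0.00026709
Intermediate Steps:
a(J, f) = 6/f + J/4
1/(3726 + a(-5, -2)**2) = 1/(3726 + (6/(-2) + (1/4)*(-5))**2) = 1/(3726 + (6*(-1/2) - 5/4)**2) = 1/(3726 + (-3 - 5/4)**2) = 1/(3726 + (-17/4)**2) = 1/(3726 + 289/16) = 1/(59905/16) = 16/59905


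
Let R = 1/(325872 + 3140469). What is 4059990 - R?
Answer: 14073309796589/3466341 ≈ 4.0600e+6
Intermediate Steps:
R = 1/3466341 ≈ 2.8849e-7
4059990 - R = 4059990 - 1*1/3466341 = 4059990 - 1/3466341 = 14073309796589/3466341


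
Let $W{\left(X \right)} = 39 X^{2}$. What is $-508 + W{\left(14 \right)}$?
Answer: $7136$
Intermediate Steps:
$-508 + W{\left(14 \right)} = -508 + 39 \cdot 14^{2} = -508 + 39 \cdot 196 = -508 + 7644 = 7136$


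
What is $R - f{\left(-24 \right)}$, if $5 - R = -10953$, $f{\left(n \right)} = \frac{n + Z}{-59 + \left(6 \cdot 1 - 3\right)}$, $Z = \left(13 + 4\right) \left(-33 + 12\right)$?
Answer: $\frac{613267}{56} \approx 10951.0$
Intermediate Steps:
$Z = -357$ ($Z = 17 \left(-21\right) = -357$)
$f{\left(n \right)} = \frac{51}{8} - \frac{n}{56}$ ($f{\left(n \right)} = \frac{n - 357}{-59 + \left(6 \cdot 1 - 3\right)} = \frac{-357 + n}{-59 + \left(6 - 3\right)} = \frac{-357 + n}{-59 + 3} = \frac{-357 + n}{-56} = \left(-357 + n\right) \left(- \frac{1}{56}\right) = \frac{51}{8} - \frac{n}{56}$)
$R = 10958$ ($R = 5 - -10953 = 5 + 10953 = 10958$)
$R - f{\left(-24 \right)} = 10958 - \left(\frac{51}{8} - - \frac{3}{7}\right) = 10958 - \left(\frac{51}{8} + \frac{3}{7}\right) = 10958 - \frac{381}{56} = \frac{613267}{56}$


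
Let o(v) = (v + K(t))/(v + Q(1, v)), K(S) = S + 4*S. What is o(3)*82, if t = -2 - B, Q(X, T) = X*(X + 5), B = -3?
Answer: 656/9 ≈ 72.889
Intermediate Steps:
Q(X, T) = X*(5 + X)
t = 1 (t = -2 - 1*(-3) = -2 + 3 = 1)
K(S) = 5*S
o(v) = (5 + v)/(6 + v) (o(v) = (v + 5*1)/(v + 1*(5 + 1)) = (v + 5)/(v + 1*6) = (5 + v)/(v + 6) = (5 + v)/(6 + v))
o(3)*82 = ((5 + 3)/(6 + 3))*82 = (8/9)*82 = 656/9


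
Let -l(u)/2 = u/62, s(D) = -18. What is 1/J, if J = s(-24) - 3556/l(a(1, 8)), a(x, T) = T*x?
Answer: 2/27523 ≈ 7.2666e-5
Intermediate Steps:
l(u) = -u/31 (l(u) = -2*u/62 = -u/31)
J = 27523/2 (J = -18 - 3556/((-8/31)) = -18 - 3556/((-1/31*8)) = -18 - 3556/(-8/31) = -18 - 3556*(-31/8) = -18 + 27559/2 = 27523/2 ≈ 13762.)
1/J = 1/(27523/2) = 2/27523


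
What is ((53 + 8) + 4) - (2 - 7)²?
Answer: 40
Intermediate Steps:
((53 + 8) + 4) - (2 - 7)² = (61 + 4) - 1*(-5)² = 65 - 1*25 = 65 - 25 = 40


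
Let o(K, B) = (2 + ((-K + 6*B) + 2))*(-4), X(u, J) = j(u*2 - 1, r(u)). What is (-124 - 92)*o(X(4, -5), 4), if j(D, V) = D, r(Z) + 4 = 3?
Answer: 18144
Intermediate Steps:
r(Z) = -1 (r(Z) = -4 + 3 = -1)
X(u, J) = -1 + 2*u (X(u, J) = u*2 - 1 = 2*u - 1 = -1 + 2*u)
o(K, B) = -16 - 24*B + 4*K (o(K, B) = (2 + (2 - K + 6*B))*(-4) = (4 - K + 6*B)*(-4) = -16 - 24*B + 4*K)
(-124 - 92)*o(X(4, -5), 4) = (-124 - 92)*(-16 - 24*4 + 4*(-1 + 2*4)) = -216*(-16 - 96 + 4*(-1 + 8)) = -216*(-16 - 96 + 4*7) = -216*(-16 - 96 + 28) = -216*(-84) = 18144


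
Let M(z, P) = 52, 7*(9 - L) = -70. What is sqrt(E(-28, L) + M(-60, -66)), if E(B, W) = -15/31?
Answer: sqrt(49507)/31 ≈ 7.1775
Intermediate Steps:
L = 19 (L = 9 - 1/7*(-70) = 9 + 10 = 19)
E(B, W) = -15/31 (E(B, W) = -15*1/31 = -15/31)
sqrt(E(-28, L) + M(-60, -66)) = sqrt(-15/31 + 52) = sqrt(1597/31) = sqrt(49507)/31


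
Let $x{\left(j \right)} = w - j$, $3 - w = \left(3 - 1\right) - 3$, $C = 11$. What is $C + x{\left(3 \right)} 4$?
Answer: $15$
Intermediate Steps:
$w = 4$ ($w = 3 - \left(\left(3 - 1\right) - 3\right) = 3 - \left(2 - 3\right) = 3 - -1 = 3 + 1 = 4$)
$x{\left(j \right)} = 4 - j$
$C + x{\left(3 \right)} 4 = 11 + \left(4 - 3\right) 4 = 11 + 1 \cdot 4 = 11 + 4 = 15$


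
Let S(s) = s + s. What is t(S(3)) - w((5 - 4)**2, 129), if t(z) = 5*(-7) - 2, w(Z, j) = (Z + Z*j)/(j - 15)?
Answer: -2174/57 ≈ -38.140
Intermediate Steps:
S(s) = 2*s
w(Z, j) = (Z + Z*j)/(-15 + j)
t(z) = -37 (t(z) = -35 - 2 = -37)
t(S(3)) - w((5 - 4)**2, 129) = -37 - (5 - 4)**2*(1 + 129)/(-15 + 129) = -37 - 1**2*130/114 = -37 - 130/114 = -37 - 1*65/57 = -37 - 65/57 = -2174/57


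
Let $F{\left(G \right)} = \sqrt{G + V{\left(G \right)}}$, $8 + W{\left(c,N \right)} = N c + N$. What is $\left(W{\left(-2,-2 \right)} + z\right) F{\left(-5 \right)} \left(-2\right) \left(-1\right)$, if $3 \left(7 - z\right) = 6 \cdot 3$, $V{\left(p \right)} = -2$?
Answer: $- 10 i \sqrt{7} \approx - 26.458 i$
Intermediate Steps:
$W{\left(c,N \right)} = -8 + N + N c$ ($W{\left(c,N \right)} = -8 + \left(N c + N\right) = -8 + \left(N + N c\right) = -8 + N + N c$)
$F{\left(G \right)} = \sqrt{-2 + G}$ ($F{\left(G \right)} = \sqrt{G - 2} = \sqrt{-2 + G}$)
$z = 1$ ($z = 7 - \frac{6 \cdot 3}{3} = 7 - 6 = 1$)
$\left(W{\left(-2,-2 \right)} + z\right) F{\left(-5 \right)} \left(-2\right) \left(-1\right) = \left(\left(-8 - 2 - -4\right) + 1\right) \sqrt{-2 - 5} \left(-2\right) \left(-1\right) = \left(\left(-8 - 2 + 4\right) + 1\right) \sqrt{-7} \left(-2\right) \left(-1\right) = \left(-6 + 1\right) i \sqrt{7} \left(-2\right) \left(-1\right) = - 5 - 2 i \sqrt{7} \left(-1\right) = - 5 \cdot 2 i \sqrt{7} = - 10 i \sqrt{7}$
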